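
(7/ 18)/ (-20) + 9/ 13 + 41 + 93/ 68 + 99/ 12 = 4080673/ 79560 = 51.29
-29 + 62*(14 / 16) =101 / 4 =25.25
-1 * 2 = -2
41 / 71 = 0.58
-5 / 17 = -0.29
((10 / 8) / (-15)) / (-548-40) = 1 / 7056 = 0.00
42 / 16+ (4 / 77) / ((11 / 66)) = 1809 / 616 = 2.94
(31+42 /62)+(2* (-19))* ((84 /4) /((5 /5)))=-23756 /31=-766.32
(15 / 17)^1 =15 / 17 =0.88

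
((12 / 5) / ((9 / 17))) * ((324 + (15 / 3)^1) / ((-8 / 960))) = -178976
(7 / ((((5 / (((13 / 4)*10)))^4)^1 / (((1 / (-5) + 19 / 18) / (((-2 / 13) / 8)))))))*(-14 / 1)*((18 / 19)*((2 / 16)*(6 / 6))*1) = 1400888489 / 1520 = 921637.16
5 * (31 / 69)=155 / 69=2.25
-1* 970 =-970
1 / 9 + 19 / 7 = 178 / 63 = 2.83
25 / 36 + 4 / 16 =17 / 18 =0.94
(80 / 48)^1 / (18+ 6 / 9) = 5 / 56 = 0.09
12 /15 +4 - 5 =-1 /5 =-0.20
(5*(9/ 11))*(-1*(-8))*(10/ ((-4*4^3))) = -1.28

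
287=287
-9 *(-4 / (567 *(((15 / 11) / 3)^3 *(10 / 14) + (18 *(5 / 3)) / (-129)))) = -228932 / 596655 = -0.38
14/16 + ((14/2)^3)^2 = 941199/8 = 117649.88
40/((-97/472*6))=-9440/291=-32.44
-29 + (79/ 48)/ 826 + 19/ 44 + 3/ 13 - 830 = -4866473431/ 5669664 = -858.34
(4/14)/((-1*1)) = -0.29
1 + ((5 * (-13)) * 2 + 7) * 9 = -1106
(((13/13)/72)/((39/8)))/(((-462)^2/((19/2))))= 19/149837688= 0.00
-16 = -16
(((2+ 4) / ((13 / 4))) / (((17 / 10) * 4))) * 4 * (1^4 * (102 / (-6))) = -240 / 13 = -18.46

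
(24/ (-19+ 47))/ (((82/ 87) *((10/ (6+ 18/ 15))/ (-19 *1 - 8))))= -126846/ 7175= -17.68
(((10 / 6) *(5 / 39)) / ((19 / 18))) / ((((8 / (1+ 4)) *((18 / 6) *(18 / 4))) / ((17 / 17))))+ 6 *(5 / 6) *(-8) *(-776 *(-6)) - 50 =-2484735895 / 13338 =-186289.99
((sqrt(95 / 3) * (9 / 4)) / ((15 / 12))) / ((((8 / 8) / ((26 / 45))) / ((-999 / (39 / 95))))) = -4218 * sqrt(285) / 5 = -14241.61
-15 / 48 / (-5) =1 / 16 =0.06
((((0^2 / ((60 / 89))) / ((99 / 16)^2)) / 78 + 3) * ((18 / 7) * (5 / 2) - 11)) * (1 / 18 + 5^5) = -900016 / 21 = -42857.90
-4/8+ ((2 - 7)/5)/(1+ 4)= -0.70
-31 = -31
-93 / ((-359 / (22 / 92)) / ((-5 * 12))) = -30690 / 8257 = -3.72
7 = 7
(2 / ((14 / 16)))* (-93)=-1488 / 7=-212.57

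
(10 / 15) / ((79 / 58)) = 116 / 237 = 0.49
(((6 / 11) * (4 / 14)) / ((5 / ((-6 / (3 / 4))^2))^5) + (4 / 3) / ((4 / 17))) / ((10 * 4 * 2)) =38658796289 / 57750000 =669.42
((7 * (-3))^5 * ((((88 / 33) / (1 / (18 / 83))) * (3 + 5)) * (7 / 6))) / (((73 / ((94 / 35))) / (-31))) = 761668500096 / 30295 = 25141723.06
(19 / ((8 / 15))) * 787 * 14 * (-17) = -26691105 / 4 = -6672776.25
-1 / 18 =-0.06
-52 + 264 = 212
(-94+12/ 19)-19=-2135/ 19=-112.37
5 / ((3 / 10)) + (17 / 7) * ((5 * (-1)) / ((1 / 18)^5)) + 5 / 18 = -2891036905 / 126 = -22944737.34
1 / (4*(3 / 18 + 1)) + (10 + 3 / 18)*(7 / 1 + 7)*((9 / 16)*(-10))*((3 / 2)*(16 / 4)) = -4803.54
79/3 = 26.33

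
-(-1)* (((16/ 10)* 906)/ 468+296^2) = 17085724/ 195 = 87619.10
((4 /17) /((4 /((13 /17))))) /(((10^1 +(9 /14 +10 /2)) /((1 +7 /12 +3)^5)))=45798878125 /7874413056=5.82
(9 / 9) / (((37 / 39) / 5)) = 195 / 37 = 5.27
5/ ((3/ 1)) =5/ 3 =1.67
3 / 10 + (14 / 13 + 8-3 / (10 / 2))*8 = 1771 / 26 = 68.12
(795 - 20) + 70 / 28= 1555 / 2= 777.50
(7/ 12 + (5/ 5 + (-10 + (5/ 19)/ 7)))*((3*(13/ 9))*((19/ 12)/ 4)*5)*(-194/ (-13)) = -1072.40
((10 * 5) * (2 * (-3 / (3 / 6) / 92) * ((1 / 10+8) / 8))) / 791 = -1215 / 145544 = -0.01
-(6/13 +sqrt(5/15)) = -sqrt(3)/3-6/13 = -1.04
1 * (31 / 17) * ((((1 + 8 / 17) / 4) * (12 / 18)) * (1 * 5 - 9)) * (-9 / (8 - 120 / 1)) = -2325 / 16184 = -0.14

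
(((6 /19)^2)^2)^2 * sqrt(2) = 1679616 * sqrt(2) /16983563041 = 0.00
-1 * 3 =-3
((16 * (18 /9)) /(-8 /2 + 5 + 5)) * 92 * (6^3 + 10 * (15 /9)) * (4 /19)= 4109824 /171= 24034.06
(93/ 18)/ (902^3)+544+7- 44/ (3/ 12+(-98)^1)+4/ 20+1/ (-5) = 949410132063337/ 1721660915568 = 551.45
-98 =-98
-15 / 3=-5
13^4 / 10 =28561 / 10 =2856.10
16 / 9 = 1.78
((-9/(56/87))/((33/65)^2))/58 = -12675/13552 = -0.94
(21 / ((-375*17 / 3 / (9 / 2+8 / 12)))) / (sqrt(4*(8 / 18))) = -651 / 17000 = -0.04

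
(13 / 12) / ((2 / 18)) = 9.75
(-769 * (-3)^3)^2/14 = 431102169/14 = 30793012.07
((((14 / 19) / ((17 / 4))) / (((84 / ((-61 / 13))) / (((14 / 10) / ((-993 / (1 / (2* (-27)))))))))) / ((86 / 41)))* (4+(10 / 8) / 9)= -2608543 / 5228186825160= -0.00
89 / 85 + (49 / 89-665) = -5018639 / 7565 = -663.40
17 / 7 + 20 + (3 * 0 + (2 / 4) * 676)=2523 / 7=360.43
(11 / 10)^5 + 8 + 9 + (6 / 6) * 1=1961051 / 100000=19.61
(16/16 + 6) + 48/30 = 8.60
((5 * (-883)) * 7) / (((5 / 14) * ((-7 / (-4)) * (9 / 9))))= -49448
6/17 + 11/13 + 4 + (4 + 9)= 4022/221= 18.20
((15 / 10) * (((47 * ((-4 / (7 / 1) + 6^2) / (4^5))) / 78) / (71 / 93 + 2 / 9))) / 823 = 406503 / 10544934400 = 0.00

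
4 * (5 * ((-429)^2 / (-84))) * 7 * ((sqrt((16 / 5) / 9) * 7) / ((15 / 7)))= -4008004 * sqrt(5) / 15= -597477.96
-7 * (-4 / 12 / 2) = 7 / 6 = 1.17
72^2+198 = 5382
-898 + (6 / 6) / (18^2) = -290951 / 324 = -898.00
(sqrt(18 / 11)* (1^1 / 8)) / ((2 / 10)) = 15* sqrt(22) / 88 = 0.80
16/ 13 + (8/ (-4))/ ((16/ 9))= 0.11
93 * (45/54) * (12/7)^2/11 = 11160/539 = 20.71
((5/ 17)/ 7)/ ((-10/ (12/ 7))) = -6/ 833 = -0.01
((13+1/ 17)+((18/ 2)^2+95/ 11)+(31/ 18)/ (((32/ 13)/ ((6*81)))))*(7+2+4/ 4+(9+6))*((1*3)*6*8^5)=1220785920000/ 187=6528266951.87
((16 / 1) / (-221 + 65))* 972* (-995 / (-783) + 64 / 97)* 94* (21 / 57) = -356235936 / 53447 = -6665.22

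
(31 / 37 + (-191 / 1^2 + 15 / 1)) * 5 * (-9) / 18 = 437.91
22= 22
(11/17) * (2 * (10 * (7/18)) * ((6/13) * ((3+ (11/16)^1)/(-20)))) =-4543/10608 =-0.43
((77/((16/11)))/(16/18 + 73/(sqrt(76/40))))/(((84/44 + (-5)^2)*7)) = -227601/2554642208 + 7870203*sqrt(190)/20437137664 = 0.01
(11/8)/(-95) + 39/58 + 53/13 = 1356633/286520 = 4.73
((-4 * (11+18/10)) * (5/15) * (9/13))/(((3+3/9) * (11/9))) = -10368/3575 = -2.90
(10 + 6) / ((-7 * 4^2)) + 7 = 48 / 7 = 6.86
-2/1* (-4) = 8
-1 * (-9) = 9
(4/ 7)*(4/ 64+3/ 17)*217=2015/ 68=29.63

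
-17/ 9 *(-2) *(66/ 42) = 374/ 63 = 5.94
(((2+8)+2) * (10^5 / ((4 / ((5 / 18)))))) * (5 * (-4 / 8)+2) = -125000 / 3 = -41666.67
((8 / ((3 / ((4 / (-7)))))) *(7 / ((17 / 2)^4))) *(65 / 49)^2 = -2163200 / 601601763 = -0.00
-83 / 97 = -0.86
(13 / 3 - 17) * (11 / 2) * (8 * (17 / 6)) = -14212 / 9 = -1579.11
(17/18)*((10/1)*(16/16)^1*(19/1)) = 1615/9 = 179.44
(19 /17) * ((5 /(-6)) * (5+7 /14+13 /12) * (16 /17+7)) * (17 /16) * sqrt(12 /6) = -112575 * sqrt(2) /2176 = -73.16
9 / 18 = 0.50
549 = 549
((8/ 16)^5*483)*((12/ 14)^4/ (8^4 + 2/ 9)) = 0.00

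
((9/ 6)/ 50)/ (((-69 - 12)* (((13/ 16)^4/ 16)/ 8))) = -2097152/ 19278675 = -0.11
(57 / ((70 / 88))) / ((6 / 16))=6688 / 35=191.09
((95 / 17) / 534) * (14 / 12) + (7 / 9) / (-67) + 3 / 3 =3651547 / 3649356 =1.00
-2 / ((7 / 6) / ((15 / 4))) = -45 / 7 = -6.43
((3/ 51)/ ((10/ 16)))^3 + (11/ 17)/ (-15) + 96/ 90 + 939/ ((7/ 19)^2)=208206303638/ 30092125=6918.96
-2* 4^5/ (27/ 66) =-45056/ 9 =-5006.22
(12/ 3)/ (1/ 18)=72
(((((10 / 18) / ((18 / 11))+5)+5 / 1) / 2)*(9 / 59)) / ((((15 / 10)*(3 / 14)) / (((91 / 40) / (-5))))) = -42679 / 38232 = -1.12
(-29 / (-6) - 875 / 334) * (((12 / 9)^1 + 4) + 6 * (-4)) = -62104 / 1503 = -41.32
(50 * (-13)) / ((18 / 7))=-2275 / 9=-252.78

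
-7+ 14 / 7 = -5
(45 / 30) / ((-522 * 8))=-1 / 2784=-0.00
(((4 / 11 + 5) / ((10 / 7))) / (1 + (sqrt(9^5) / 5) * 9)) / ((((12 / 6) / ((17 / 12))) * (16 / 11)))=7021 / 1683456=0.00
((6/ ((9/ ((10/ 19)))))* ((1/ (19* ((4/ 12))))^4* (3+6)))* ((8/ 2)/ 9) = 2160/ 2476099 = 0.00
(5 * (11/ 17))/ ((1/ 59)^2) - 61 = 190418/ 17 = 11201.06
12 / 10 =1.20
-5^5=-3125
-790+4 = -786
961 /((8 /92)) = 22103 /2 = 11051.50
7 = 7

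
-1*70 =-70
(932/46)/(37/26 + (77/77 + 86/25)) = 302900/87653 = 3.46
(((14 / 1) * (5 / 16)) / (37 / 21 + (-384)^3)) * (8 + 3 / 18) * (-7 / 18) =84035 / 342456522336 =0.00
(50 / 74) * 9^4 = 164025 / 37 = 4433.11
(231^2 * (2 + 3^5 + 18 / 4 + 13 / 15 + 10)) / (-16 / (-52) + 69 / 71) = 128236319211 / 11810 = 10858282.74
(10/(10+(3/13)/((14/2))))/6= 455/2739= 0.17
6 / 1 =6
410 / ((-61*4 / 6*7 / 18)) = -25.93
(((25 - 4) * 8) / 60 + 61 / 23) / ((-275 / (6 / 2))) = -0.06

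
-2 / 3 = -0.67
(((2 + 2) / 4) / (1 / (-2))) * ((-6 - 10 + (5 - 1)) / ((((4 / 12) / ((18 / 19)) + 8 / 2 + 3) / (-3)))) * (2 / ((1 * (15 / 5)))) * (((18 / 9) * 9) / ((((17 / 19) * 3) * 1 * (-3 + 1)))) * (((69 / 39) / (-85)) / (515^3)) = -3398112 / 1018646255989375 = -0.00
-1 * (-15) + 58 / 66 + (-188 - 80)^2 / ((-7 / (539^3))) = -1606711283392.12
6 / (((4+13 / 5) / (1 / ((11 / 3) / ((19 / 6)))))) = 95 / 121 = 0.79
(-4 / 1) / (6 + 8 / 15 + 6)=-15 / 47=-0.32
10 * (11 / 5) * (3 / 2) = 33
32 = 32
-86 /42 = -2.05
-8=-8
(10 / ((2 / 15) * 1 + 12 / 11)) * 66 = 54450 / 101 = 539.11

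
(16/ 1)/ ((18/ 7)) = 56/ 9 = 6.22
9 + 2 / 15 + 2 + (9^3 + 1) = 11117 / 15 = 741.13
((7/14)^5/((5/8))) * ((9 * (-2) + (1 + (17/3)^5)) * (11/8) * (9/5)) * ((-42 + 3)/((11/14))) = -64415533/1800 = -35786.41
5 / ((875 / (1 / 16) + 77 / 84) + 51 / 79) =0.00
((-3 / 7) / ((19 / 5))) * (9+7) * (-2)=480 / 133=3.61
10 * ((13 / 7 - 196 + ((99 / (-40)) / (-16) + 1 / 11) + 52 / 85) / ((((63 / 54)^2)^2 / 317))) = -4157795907189 / 12571636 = -330728.31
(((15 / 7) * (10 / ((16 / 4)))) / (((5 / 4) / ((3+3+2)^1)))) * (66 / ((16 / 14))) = 1980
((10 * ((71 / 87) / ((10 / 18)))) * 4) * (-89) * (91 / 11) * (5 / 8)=-8625435 / 319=-27038.98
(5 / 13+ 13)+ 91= 1357 / 13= 104.38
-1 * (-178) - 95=83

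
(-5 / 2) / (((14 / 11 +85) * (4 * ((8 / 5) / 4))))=-275 / 15184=-0.02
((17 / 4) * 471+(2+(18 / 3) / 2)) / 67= 8027 / 268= 29.95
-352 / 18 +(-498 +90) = -3848 / 9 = -427.56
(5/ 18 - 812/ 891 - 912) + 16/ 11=-147611/ 162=-911.18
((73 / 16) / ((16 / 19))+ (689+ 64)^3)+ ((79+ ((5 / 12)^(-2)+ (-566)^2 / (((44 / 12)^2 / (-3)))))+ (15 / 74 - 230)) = 12231483564219303 / 28652800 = 426886152.98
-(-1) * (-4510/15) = -902/3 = -300.67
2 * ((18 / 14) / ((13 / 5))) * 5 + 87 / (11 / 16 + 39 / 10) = 798510 / 33397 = 23.91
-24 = -24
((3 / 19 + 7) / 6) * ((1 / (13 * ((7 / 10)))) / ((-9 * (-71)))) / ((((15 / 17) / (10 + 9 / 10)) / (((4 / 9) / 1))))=504016 / 447456555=0.00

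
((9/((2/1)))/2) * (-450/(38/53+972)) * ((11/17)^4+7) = -16079646150/2152920817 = -7.47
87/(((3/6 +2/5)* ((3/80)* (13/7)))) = 162400/117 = 1388.03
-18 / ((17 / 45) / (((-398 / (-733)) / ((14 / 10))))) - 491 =-44440357 / 87227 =-509.48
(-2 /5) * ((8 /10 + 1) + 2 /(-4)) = -0.52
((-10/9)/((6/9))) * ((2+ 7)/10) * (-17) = 51/2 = 25.50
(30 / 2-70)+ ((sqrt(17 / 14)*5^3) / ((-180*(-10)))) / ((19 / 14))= -55+ 5*sqrt(238) / 1368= -54.94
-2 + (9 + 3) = 10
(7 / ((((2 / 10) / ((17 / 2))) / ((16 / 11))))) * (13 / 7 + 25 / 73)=764320 / 803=951.83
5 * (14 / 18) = 35 / 9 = 3.89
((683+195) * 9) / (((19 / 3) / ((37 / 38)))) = 1214.85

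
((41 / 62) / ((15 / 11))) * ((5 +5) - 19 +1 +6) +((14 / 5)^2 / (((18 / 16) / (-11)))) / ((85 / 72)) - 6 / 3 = -13419437 / 197625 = -67.90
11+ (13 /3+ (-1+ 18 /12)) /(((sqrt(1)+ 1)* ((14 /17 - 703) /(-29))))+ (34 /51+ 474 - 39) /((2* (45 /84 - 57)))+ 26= 836472769 /25163196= 33.24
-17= -17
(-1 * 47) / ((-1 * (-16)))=-47 / 16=-2.94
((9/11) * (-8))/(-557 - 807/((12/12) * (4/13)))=288/139909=0.00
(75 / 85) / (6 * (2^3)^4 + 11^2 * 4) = 3 / 85204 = 0.00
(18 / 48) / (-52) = -0.01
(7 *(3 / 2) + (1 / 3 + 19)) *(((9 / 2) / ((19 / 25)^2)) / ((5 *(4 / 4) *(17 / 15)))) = 41.02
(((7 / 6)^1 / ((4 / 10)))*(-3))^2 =1225 / 16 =76.56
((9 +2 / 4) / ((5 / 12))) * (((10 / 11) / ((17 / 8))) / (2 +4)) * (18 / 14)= 2736 / 1309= 2.09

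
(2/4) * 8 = 4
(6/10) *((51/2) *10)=153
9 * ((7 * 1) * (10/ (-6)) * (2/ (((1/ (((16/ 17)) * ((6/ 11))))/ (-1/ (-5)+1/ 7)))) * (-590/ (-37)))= -4078080/ 6919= -589.40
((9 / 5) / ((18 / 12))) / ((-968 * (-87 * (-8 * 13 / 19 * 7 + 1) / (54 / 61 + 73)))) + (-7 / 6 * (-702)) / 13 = 191218448027 / 3035214820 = 63.00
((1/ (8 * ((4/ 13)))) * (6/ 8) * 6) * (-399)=-46683/ 64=-729.42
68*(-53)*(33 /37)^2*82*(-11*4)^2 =-623062864512 /1369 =-455122618.34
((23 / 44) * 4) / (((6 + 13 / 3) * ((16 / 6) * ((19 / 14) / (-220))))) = -7245 / 589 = -12.30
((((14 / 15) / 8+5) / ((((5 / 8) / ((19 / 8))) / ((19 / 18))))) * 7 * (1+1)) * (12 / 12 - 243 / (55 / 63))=-5916942703 / 74250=-79689.46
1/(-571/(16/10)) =-8/2855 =-0.00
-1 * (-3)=3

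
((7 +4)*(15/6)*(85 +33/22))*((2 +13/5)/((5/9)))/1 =393921/20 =19696.05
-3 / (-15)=1 / 5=0.20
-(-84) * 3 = 252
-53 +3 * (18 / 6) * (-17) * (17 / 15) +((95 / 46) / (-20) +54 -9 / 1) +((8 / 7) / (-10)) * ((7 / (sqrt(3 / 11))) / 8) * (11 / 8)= -166983 / 920 -11 * sqrt(33) / 240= -181.77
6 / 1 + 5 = 11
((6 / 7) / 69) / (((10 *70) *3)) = 1 / 169050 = 0.00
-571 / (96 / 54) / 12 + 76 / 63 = -103055 / 4032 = -25.56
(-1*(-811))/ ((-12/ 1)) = -811/ 12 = -67.58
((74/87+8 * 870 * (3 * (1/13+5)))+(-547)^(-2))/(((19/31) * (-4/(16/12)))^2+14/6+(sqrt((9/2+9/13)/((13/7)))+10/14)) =813986227044329987534614/46022154303341517757 - 14610234435323931706869 * sqrt(210)/46022154303341517757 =13086.39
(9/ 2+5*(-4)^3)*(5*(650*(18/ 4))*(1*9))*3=-249166125/ 2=-124583062.50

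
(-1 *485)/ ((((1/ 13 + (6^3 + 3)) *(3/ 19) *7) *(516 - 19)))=-119795/ 29724576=-0.00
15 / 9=5 / 3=1.67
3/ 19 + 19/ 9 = 388/ 171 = 2.27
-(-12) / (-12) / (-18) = 1 / 18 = 0.06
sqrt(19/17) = sqrt(323)/17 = 1.06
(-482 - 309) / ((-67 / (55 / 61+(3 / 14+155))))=15065499 / 8174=1843.10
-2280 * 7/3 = -5320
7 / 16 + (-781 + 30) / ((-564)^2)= 8651 / 19881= 0.44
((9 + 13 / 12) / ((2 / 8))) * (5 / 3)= 605 / 9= 67.22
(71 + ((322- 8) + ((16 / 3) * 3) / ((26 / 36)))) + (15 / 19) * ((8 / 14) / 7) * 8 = 4934023 / 12103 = 407.67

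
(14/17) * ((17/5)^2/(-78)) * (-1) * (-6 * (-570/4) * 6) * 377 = 1180242/5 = 236048.40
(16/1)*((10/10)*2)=32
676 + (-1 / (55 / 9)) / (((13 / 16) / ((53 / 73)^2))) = 2575314364 / 3810235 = 675.89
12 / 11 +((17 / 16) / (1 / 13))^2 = 191.88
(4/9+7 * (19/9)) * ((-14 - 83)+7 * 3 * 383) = 1088602/9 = 120955.78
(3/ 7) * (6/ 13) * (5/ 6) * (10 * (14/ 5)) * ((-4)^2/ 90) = 32/ 39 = 0.82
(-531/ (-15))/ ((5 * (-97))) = -177/ 2425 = -0.07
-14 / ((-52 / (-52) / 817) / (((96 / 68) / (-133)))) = 2064 / 17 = 121.41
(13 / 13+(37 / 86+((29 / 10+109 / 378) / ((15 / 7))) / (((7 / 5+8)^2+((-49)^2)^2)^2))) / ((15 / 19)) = 1965964658405280869791 / 1085192301815461247220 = 1.81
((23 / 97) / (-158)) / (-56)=23 / 858256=0.00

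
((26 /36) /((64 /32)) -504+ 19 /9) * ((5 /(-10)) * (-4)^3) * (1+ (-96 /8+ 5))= 288880 /3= 96293.33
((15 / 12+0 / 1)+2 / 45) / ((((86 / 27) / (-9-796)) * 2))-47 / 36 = -1020935 / 6192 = -164.88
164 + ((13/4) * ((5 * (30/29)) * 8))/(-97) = 457432/2813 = 162.61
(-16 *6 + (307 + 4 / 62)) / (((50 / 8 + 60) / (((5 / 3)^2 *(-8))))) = -116320 / 1643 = -70.80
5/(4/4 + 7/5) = 25/12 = 2.08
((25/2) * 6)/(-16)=-75/16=-4.69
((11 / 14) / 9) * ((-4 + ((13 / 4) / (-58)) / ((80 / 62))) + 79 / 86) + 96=1604357207 / 16759680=95.73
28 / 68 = 7 / 17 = 0.41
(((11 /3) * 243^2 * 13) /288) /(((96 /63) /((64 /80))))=6567561 /1280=5130.91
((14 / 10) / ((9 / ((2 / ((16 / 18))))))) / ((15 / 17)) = 119 / 300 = 0.40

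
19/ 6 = 3.17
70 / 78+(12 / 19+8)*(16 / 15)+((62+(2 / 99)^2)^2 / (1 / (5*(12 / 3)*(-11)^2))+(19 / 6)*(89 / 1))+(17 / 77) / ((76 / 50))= 9302894.55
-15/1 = -15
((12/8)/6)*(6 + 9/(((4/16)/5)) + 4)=95/2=47.50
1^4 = 1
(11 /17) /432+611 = 4487195 /7344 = 611.00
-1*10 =-10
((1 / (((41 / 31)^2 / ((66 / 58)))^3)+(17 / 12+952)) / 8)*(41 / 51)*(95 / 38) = 6629129626139157365 / 27668440549562688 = 239.59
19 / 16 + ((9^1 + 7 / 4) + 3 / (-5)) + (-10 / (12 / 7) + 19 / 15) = 325 / 48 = 6.77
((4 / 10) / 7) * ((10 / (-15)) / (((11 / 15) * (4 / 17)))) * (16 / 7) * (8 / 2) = -1088 / 539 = -2.02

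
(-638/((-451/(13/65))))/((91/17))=986/18655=0.05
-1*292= -292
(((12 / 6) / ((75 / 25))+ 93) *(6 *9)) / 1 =5058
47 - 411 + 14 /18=-3269 /9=-363.22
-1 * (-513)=513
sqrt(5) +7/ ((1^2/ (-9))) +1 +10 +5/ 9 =-463/ 9 +sqrt(5) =-49.21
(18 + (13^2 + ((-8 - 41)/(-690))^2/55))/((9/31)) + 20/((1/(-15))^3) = -15755893832069/235669500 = -66855.89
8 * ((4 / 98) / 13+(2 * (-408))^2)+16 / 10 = 16966016056 / 3185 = 5326849.63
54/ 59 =0.92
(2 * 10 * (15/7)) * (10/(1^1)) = 3000/7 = 428.57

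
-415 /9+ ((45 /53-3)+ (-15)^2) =84304 /477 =176.74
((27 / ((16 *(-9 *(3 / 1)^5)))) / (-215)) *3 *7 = 7 / 92880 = 0.00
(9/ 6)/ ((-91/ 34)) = -51/ 91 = -0.56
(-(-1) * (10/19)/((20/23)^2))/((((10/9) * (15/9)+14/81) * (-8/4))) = -42849/249280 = -0.17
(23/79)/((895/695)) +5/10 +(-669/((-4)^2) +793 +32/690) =58696730951/78058320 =751.96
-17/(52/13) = -17/4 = -4.25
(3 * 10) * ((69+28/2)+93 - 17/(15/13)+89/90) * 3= 14603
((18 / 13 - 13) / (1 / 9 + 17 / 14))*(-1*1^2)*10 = 190260 / 2171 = 87.64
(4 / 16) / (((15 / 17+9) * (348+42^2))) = 17 / 1419264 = 0.00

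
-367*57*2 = -41838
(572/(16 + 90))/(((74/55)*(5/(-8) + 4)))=62920/52947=1.19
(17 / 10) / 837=17 / 8370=0.00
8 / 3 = 2.67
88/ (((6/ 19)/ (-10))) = -8360/ 3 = -2786.67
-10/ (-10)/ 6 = 0.17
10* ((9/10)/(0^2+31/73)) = 657/31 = 21.19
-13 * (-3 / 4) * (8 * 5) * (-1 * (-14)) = 5460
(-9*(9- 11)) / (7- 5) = 9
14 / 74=7 / 37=0.19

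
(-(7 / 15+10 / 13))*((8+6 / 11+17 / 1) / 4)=-67721 / 8580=-7.89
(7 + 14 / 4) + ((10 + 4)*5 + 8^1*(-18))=-63.50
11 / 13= 0.85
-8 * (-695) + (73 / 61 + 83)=5644.20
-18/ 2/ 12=-3/ 4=-0.75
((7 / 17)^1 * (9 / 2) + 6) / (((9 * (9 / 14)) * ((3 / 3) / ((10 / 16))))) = 0.85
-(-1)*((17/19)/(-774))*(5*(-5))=0.03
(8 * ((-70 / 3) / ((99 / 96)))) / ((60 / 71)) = -63616 / 297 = -214.20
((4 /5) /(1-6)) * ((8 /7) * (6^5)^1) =-248832 /175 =-1421.90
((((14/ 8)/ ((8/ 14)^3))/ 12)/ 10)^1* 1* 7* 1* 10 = 16807/ 3072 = 5.47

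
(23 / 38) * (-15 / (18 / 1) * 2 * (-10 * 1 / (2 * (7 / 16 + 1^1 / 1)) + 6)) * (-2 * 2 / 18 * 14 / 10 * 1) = 406 / 513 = 0.79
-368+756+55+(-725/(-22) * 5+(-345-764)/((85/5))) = 202909/374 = 542.54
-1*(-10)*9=90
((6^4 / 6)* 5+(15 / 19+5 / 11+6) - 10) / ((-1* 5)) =-225144 / 1045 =-215.45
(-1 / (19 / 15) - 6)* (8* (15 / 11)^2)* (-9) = 2089800 / 2299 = 909.00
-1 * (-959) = 959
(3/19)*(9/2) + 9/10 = 1.61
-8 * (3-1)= -16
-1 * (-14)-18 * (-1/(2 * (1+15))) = 233/16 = 14.56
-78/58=-39/29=-1.34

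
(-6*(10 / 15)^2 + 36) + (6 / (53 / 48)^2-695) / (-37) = 16208593 / 311799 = 51.98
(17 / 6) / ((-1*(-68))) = 1 / 24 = 0.04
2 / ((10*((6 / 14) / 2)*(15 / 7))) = 0.44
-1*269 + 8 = -261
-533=-533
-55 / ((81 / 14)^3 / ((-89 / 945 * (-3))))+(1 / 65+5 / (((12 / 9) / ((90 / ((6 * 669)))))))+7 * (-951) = -1846090891707757 / 277316542620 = -6656.98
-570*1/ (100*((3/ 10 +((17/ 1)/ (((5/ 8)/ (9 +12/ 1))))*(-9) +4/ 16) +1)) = 114/ 102785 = 0.00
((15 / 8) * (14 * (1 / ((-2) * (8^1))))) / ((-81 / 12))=35 / 144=0.24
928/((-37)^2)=928/1369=0.68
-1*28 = -28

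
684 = 684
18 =18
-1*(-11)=11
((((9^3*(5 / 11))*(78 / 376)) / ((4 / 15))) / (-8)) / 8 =-2132325 / 529408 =-4.03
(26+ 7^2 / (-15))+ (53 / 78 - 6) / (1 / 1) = 6791 / 390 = 17.41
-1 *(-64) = 64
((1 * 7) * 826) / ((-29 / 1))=-5782 / 29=-199.38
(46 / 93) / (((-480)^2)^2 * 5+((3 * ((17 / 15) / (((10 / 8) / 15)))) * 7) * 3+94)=115 / 61710336221061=0.00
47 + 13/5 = 248/5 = 49.60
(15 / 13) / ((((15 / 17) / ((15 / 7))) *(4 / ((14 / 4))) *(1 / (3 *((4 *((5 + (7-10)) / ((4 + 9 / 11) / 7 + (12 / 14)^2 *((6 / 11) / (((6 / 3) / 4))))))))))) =37485 / 949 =39.50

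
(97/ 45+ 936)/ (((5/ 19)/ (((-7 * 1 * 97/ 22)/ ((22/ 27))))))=-1633924551/ 12100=-135035.09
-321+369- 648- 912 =-1512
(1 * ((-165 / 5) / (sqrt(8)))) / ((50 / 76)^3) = -452694 * sqrt(2) / 15625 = -40.97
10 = 10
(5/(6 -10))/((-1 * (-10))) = -1/8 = -0.12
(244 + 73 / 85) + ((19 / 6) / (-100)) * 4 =624067 / 2550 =244.73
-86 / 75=-1.15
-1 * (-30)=30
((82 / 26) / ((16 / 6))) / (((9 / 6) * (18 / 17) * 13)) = 697 / 12168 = 0.06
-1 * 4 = -4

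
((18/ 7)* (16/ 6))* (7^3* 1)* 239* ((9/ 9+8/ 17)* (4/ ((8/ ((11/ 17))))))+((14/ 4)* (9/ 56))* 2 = 618343401/ 2312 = 267449.57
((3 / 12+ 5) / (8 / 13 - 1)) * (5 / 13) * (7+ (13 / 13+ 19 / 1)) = -567 / 4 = -141.75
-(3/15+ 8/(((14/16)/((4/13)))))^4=-3533050288881/42859350625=-82.43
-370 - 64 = -434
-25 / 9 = -2.78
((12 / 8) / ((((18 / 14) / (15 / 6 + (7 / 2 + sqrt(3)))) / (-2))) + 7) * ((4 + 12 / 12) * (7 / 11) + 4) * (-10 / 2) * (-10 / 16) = -13825 / 88 - 13825 * sqrt(3) / 264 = -247.81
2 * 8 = 16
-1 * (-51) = 51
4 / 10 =2 / 5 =0.40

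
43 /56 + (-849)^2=40364899 /56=720801.77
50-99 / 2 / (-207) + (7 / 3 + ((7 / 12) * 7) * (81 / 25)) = 454037 / 6900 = 65.80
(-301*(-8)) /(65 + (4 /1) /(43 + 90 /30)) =55384 /1497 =37.00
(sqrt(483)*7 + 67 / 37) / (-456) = -7*sqrt(483) / 456-67 / 16872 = -0.34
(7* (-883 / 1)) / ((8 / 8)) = -6181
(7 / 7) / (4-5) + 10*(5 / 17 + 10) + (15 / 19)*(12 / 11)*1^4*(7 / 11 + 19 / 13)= 52712171 / 508079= 103.75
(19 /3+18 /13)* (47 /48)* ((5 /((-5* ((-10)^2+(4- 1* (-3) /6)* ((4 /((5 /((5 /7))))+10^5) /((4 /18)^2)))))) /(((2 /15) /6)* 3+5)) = -10535 /64364018784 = -0.00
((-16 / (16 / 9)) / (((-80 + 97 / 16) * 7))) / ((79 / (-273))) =-432 / 7189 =-0.06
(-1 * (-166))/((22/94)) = 7802/11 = 709.27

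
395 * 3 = 1185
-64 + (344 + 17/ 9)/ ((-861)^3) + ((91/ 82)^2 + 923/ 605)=-851378198464567/ 13901681358180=-61.24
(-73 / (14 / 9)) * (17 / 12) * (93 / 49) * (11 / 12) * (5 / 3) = -2115905 / 10976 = -192.78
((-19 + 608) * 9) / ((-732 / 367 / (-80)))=12969780 / 61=212619.34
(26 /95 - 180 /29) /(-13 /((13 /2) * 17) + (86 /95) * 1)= -138941 /18444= -7.53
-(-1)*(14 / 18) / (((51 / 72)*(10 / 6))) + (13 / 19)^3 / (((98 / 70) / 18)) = 4.78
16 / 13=1.23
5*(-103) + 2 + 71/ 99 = -50716/ 99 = -512.28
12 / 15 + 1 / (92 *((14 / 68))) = 1373 / 1610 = 0.85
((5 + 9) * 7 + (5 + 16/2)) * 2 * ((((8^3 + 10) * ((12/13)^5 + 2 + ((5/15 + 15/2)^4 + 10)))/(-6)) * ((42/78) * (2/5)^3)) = -13654158514615451/5430160125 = -2514503.85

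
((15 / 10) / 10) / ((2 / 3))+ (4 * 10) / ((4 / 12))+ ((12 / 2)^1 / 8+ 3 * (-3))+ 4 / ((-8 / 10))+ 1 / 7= 29993 / 280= 107.12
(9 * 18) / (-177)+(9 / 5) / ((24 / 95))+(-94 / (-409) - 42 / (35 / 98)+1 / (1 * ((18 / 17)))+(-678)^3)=-2707491211608181 / 8687160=-311665862.22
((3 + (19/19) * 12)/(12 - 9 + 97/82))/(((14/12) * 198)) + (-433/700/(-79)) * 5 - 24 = -999223611/41729380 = -23.95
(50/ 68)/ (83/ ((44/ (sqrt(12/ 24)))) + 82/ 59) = 234159200/ 34930223 -158907650 * sqrt(2)/ 34930223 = 0.27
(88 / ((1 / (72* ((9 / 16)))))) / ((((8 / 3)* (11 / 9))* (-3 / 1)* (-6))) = 243 / 4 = 60.75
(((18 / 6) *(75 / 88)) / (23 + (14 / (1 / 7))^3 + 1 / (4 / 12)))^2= 50625 / 6860342409369856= 0.00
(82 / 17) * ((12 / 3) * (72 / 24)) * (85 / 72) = 205 / 3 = 68.33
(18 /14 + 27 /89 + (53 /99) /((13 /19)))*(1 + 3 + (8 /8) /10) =77961131 /8018010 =9.72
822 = 822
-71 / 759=-0.09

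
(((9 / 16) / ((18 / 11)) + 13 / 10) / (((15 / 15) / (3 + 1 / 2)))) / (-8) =-1841 / 2560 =-0.72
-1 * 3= -3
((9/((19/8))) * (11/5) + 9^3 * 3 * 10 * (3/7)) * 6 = 37430964/665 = 56287.16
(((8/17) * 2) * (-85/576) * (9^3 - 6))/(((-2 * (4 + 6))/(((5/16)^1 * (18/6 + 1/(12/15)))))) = 20485/3072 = 6.67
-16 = -16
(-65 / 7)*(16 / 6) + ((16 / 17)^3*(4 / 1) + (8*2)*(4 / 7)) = -1267400 / 103173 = -12.28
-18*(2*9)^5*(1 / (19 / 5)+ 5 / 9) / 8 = -66134880 / 19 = -3480783.16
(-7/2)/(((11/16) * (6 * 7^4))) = -4/11319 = -0.00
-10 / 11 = -0.91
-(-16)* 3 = 48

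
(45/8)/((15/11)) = 33/8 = 4.12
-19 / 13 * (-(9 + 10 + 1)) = 380 / 13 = 29.23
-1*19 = -19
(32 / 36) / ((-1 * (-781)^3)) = 8 / 4287415869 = 0.00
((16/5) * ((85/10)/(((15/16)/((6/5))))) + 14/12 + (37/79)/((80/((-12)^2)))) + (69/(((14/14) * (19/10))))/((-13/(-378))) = 15992519981/14634750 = 1092.78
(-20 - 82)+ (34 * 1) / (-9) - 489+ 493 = -916 / 9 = -101.78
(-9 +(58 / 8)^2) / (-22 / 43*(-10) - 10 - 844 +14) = -29971 / 574400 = -0.05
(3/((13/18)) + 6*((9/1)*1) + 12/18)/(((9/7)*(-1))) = -16058/351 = -45.75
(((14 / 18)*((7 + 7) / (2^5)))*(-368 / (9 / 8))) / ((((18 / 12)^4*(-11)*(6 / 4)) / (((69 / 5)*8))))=53086208 / 360855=147.11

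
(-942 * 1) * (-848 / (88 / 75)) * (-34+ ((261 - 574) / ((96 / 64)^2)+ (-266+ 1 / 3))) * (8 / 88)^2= -298723900 / 121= -2468792.56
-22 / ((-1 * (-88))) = -1 / 4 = -0.25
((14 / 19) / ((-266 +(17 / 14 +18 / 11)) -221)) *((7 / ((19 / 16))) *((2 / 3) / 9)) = -482944 / 726726573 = -0.00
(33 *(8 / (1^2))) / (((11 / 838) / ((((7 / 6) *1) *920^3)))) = 18271135232000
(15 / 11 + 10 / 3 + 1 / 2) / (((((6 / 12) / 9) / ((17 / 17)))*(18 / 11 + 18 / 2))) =343 / 39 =8.79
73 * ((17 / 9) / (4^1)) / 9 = 1241 / 324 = 3.83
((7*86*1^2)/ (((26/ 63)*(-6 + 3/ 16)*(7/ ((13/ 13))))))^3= -3015943483392/ 65450827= -46079.53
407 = 407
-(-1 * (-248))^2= -61504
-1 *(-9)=9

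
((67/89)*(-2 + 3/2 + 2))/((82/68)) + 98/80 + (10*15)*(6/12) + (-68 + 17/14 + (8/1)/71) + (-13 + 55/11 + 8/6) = 831706151/217626360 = 3.82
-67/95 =-0.71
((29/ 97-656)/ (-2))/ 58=63603/ 11252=5.65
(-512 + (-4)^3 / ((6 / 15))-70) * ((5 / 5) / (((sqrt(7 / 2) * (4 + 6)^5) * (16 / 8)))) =-53 * sqrt(14) / 100000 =-0.00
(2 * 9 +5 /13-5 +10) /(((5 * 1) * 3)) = 1.56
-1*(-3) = 3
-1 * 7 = -7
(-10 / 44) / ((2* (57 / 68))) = -85 / 627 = -0.14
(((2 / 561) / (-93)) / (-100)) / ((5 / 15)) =1 / 869550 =0.00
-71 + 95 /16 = -1041 /16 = -65.06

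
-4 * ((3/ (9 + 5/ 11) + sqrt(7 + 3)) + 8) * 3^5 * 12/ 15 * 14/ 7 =-168156/ 13 - 7776 * sqrt(10)/ 5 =-17853.05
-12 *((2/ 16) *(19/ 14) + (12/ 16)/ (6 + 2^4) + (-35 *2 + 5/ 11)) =256287/ 308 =832.10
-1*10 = -10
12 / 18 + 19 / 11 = 79 / 33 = 2.39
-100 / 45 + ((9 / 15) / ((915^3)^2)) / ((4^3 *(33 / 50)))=-91809307111301999999 / 41314188200085900000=-2.22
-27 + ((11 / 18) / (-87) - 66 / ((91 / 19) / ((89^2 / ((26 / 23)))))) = -178932241025 / 1852578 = -96585.54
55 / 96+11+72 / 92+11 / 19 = 542627 / 41952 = 12.93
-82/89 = -0.92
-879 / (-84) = 293 / 28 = 10.46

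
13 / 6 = 2.17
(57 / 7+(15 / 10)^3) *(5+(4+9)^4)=329019.11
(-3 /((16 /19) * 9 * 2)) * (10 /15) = -19 /144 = -0.13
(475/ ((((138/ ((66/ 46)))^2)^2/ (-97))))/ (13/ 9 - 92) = 1214251335/ 204235049612848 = 0.00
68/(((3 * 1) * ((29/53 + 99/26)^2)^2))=14423041781824/228858391063059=0.06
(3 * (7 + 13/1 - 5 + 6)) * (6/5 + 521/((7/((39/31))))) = 926073/155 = 5974.66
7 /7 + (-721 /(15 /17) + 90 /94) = -574699 /705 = -815.18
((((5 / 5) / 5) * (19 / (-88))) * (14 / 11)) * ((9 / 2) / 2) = -1197 / 9680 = -0.12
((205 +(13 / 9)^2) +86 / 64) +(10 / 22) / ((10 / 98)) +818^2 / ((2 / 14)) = 133552514185 / 28512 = 4684080.88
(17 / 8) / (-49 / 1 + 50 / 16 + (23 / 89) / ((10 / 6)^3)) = -189125 / 4077907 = -0.05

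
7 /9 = 0.78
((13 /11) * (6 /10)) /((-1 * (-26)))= 3 /110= 0.03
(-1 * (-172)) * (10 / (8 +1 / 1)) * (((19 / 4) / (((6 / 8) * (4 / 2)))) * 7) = 4236.30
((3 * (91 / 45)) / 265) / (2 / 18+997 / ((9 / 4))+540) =273 / 11724925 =0.00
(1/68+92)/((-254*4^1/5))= -31285/69088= -0.45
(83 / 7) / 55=0.22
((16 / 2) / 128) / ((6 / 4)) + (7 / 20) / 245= 181 / 4200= 0.04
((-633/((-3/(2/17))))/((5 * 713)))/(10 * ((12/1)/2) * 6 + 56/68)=211/10933855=0.00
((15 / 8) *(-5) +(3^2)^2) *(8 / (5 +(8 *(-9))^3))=-573 / 373243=-0.00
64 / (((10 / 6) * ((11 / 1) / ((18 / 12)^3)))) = 11.78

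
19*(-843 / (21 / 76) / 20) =-101441 / 35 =-2898.31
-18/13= -1.38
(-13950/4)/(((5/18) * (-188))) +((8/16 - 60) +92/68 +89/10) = 280207/15980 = 17.53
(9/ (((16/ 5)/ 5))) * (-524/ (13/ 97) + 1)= -11433375/ 208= -54968.15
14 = 14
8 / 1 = 8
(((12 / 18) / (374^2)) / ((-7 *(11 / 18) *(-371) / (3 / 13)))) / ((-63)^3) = -1 / 360803165439717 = -0.00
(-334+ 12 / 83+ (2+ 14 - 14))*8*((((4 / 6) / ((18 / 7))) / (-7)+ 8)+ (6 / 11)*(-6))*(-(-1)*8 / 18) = -111618304 / 20169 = -5534.15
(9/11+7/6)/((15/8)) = 524/495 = 1.06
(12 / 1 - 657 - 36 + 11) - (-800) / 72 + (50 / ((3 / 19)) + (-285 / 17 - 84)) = -67777 / 153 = -442.99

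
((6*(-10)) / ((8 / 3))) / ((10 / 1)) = -9 / 4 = -2.25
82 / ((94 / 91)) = 3731 / 47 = 79.38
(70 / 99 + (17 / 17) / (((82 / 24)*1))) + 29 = 121769 / 4059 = 30.00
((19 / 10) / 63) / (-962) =-19 / 606060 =-0.00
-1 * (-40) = 40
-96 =-96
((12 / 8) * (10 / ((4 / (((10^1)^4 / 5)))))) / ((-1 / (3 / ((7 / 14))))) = -45000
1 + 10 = 11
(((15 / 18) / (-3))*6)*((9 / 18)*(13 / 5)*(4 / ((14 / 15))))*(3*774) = -150930 / 7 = -21561.43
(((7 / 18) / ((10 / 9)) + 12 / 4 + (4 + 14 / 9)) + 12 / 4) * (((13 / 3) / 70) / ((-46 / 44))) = -306449 / 434700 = -0.70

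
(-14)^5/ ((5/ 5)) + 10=-537814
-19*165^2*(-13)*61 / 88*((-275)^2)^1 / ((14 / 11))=31021305046875 / 112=276975937918.53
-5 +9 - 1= 3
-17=-17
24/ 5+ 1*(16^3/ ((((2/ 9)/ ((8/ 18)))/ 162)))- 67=6635209/ 5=1327041.80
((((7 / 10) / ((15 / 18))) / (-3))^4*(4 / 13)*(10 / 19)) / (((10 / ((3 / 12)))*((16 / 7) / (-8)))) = -16807 / 192968750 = -0.00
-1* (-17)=17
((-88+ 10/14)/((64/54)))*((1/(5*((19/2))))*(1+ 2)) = -49491/10640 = -4.65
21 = 21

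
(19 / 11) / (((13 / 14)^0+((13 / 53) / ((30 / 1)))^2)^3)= 306998565997779000000 / 177771658498426180199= 1.73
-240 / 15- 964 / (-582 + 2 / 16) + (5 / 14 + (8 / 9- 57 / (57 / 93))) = -8889889 / 83790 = -106.10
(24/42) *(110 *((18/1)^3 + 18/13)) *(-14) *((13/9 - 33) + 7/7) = 2039092000/13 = 156853230.77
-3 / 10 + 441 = 4407 / 10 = 440.70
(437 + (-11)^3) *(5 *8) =-35760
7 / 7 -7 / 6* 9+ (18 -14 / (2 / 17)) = -221 / 2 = -110.50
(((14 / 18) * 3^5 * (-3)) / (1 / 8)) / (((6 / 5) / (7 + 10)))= -64260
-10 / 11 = -0.91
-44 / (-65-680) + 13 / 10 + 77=23351 / 298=78.36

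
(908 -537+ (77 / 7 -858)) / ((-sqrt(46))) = 238*sqrt(46) / 23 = 70.18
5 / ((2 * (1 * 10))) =0.25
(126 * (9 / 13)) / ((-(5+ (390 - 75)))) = -567 / 2080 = -0.27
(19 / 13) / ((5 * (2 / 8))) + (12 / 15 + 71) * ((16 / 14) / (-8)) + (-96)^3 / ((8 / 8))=-80511803 / 91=-884745.09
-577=-577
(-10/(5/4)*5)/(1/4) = -160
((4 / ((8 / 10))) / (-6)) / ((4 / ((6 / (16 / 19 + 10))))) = -95 / 824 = -0.12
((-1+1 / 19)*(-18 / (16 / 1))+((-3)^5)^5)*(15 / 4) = -3177332285407.25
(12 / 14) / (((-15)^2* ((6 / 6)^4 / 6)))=4 / 175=0.02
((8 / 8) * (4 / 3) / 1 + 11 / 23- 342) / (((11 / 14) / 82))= -26947004 / 759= -35503.30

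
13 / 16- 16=-243 / 16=-15.19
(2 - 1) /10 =0.10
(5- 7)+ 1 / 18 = -35 / 18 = -1.94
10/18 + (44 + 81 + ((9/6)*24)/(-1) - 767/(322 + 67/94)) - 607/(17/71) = -11361508279/4641255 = -2447.94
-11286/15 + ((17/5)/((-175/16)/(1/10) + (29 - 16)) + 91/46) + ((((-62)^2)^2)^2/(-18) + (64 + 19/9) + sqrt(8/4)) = -6453041820925666459/531990 + sqrt(2) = -12130005866510.49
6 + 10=16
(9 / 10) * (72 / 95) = 324 / 475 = 0.68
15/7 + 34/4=149/14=10.64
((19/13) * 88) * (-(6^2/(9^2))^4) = -428032/85293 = -5.02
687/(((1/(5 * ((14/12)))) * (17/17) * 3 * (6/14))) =56105/18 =3116.94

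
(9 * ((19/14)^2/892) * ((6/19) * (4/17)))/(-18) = -0.00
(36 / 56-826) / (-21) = 11555 / 294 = 39.30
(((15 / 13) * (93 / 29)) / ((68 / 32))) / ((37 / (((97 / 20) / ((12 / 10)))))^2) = 1458395 / 70191368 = 0.02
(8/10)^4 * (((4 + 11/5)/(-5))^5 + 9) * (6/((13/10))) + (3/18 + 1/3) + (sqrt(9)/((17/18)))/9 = 12.32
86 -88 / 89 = 7566 / 89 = 85.01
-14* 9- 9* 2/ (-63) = -125.71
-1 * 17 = -17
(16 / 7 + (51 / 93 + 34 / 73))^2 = 2732466529 / 250937281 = 10.89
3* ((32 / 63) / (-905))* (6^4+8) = -41728 / 19005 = -2.20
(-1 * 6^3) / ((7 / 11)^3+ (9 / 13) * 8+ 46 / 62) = -57930444 / 1753495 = -33.04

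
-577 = -577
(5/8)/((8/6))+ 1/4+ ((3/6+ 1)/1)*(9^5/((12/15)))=3542963/32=110717.59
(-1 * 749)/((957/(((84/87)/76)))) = -5243/527307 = -0.01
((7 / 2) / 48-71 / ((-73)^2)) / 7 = 30487 / 3581088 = 0.01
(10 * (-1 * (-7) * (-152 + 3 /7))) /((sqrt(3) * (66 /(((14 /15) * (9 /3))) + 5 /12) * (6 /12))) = -118832 * sqrt(3) /403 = -510.73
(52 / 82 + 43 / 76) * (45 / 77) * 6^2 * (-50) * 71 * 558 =-2999666965500 / 59983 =-50008618.53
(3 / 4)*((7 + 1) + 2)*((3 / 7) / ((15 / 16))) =24 / 7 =3.43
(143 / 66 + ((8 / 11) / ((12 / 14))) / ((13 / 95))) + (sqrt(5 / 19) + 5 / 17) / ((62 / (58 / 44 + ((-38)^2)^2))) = 27152.38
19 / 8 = 2.38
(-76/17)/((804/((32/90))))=-304/153765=-0.00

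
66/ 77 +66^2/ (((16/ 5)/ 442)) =8423427/ 14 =601673.36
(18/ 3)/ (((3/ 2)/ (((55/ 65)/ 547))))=44/ 7111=0.01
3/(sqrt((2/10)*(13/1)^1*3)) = sqrt(195)/13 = 1.07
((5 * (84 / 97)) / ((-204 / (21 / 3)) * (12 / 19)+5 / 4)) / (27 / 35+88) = -7820400 / 2750686133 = -0.00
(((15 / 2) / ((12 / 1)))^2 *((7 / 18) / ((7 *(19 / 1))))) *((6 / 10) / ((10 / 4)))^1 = 1 / 3648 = 0.00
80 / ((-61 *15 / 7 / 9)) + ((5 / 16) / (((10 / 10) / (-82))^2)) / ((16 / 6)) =1527363 / 1952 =782.46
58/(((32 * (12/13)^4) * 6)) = 0.42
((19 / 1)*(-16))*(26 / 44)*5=-9880 / 11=-898.18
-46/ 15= -3.07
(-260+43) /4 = -217 /4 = -54.25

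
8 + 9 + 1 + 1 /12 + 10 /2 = 277 /12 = 23.08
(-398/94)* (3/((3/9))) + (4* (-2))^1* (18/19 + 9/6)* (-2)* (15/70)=-185751/6251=-29.72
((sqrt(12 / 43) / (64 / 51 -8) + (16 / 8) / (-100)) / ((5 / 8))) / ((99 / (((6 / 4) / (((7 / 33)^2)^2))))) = -1832787 *sqrt(129) / 22197245 -71874 / 300125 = -1.18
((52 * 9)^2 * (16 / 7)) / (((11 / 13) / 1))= 45556992 / 77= 591649.25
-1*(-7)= 7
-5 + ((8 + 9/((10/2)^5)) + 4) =21884/3125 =7.00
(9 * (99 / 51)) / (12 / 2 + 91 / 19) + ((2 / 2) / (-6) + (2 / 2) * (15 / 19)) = 890737 / 397290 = 2.24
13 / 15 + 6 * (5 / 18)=38 / 15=2.53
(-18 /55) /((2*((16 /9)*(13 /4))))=-81 /2860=-0.03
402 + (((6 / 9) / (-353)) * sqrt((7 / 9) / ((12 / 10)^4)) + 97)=499 - 25 * sqrt(7) / 57186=499.00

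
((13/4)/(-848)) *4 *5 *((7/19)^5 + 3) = -30245735/131233247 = -0.23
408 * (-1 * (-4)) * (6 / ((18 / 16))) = 8704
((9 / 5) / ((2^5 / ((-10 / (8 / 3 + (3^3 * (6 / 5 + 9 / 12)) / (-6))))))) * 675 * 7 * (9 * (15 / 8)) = 86113125 / 11728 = 7342.52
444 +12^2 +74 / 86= 25321 / 43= 588.86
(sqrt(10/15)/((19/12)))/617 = 4 * sqrt(6)/11723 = 0.00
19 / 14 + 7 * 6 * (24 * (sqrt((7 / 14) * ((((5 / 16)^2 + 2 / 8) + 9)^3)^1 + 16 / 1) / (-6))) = 19 / 14 - 21 * sqrt(28480526738) / 1024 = -3459.58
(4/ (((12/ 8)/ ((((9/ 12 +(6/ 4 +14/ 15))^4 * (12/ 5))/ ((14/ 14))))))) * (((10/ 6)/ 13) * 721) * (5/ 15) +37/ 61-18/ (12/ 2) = 20247.74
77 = 77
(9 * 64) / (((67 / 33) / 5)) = 1418.51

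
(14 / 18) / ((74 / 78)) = 91 / 111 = 0.82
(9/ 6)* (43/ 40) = 1.61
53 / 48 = 1.10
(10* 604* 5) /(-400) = -151 /2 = -75.50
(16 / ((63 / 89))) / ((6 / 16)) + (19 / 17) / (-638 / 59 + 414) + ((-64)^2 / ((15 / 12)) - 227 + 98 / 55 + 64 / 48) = 688785184397 / 221247180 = 3113.19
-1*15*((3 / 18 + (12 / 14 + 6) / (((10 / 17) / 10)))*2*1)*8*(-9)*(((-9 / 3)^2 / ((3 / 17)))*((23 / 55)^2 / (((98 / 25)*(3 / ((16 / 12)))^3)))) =56438629120 / 1120581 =50365.51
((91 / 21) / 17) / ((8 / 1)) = 13 / 408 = 0.03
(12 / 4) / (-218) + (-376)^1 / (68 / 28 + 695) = -294211 / 532138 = -0.55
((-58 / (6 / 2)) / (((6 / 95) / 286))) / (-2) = 393965 / 9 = 43773.89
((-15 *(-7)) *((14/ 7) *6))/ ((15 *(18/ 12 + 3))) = 56/ 3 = 18.67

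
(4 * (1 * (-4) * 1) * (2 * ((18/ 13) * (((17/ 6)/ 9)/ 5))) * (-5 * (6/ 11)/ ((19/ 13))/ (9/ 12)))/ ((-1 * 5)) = -4352/ 3135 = -1.39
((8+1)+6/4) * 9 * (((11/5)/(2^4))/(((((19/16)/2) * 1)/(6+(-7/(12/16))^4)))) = 47365934/285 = 166196.26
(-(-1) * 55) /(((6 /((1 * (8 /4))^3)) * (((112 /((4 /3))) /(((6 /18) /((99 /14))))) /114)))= 380 /81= 4.69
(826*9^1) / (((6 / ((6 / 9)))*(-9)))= -826 / 9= -91.78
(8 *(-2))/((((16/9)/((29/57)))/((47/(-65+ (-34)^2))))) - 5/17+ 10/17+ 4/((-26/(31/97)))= 0.05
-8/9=-0.89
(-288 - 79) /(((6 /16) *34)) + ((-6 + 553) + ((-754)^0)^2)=26480 /51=519.22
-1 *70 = -70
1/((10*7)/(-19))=-19/70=-0.27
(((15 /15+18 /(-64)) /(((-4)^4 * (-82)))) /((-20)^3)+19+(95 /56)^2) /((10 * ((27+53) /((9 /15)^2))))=51848644618143 /5266472960000000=0.01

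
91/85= 1.07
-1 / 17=-0.06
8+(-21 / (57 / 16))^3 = -1350056 / 6859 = -196.83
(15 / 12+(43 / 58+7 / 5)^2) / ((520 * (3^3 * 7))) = 245383 / 4132674000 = 0.00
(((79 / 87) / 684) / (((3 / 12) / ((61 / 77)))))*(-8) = -38552 / 1145529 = -0.03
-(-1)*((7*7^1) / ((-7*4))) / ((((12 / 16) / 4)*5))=-28 / 15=-1.87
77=77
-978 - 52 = -1030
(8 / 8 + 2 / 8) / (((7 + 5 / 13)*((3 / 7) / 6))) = 455 / 192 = 2.37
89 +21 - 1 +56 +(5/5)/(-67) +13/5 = 56141/335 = 167.59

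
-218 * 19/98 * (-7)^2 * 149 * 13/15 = -4011527/15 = -267435.13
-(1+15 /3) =-6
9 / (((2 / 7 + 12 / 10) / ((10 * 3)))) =4725 / 26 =181.73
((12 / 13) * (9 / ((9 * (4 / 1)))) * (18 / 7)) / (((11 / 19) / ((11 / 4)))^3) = 185193 / 2912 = 63.60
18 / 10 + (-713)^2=2541854 / 5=508370.80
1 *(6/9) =2/3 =0.67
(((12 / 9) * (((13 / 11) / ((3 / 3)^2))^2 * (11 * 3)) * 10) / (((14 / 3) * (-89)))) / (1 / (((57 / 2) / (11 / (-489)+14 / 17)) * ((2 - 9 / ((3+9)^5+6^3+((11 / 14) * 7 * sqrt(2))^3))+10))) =-14304579213133464554520 / 22643538767879030617 - 5232370288860 * sqrt(2) / 2058503524352639147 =-631.73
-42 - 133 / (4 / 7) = -1099 / 4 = -274.75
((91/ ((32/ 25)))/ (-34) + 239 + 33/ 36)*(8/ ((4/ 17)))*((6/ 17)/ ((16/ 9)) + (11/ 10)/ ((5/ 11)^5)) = 460004.41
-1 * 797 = -797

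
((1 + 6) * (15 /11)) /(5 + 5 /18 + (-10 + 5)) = 378 /11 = 34.36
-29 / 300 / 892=-29 / 267600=-0.00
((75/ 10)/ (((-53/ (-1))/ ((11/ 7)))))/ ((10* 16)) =33/ 23744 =0.00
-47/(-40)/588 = 47/23520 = 0.00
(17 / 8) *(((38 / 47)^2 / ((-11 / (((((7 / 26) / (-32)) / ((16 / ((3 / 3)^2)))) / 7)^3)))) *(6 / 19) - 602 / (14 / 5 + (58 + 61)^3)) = -0.00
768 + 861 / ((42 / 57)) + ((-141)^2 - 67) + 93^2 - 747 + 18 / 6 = 59311 / 2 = 29655.50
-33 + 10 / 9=-287 / 9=-31.89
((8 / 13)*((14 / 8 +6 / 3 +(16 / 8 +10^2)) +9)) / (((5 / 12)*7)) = 11016 / 455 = 24.21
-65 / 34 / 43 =-65 / 1462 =-0.04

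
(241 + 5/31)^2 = 55890576/961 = 58158.77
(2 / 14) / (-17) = -1 / 119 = -0.01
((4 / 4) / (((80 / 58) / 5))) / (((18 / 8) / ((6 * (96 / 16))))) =58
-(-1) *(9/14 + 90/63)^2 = 841/196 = 4.29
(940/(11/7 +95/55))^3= 47398625659000/2048383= 23139532.82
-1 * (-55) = 55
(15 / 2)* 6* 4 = 180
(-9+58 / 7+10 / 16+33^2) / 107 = 60979 / 5992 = 10.18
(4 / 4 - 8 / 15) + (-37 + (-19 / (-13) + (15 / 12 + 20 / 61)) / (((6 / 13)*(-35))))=-36.72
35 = 35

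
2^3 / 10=4 / 5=0.80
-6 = -6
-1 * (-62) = 62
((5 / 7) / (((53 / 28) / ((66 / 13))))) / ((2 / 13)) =12.45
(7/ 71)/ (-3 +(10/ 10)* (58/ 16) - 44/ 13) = -104/ 2911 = -0.04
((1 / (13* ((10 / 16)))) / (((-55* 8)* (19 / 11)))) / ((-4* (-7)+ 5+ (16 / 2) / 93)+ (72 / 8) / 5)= -93 / 20034170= -0.00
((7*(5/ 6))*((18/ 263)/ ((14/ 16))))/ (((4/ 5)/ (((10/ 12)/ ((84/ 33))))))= 1375/ 7364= 0.19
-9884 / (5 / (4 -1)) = -29652 / 5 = -5930.40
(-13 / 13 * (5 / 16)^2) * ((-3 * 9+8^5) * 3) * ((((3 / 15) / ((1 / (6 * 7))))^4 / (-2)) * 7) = 167146938.55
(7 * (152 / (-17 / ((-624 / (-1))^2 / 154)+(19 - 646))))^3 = -8888785681014643142688768 / 1819006055644304708669125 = -4.89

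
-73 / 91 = -0.80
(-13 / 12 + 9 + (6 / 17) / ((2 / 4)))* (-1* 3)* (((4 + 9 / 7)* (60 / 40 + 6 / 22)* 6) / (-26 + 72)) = -7614711 / 240856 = -31.62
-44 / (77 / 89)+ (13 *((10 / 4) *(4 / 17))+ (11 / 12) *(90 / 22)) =-39.46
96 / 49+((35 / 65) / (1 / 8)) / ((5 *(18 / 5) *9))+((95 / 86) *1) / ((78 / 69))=26295385 / 8874684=2.96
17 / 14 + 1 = 31 / 14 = 2.21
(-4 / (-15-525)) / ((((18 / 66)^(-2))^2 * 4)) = 3 / 292820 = 0.00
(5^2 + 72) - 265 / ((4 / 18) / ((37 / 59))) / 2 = -65353 / 236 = -276.92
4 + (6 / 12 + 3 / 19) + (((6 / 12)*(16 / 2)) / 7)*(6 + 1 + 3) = 2759 / 266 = 10.37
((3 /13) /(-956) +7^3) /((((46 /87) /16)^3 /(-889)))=-319421796159586176 /37802869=-8449670742.18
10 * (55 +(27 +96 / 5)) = 1012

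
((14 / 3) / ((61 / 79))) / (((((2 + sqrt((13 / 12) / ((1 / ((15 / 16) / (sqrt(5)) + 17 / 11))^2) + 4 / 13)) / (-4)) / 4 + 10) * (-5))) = 1106 / (183 * (-395 / 8 + 5 * sqrt(4 / 13 + 13 * (3 * sqrt(5) / 16 + 17 / 11)^2 / 12) / 16)) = -0.12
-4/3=-1.33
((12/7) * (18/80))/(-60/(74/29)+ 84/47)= -5217/293860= -0.02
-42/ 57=-14/ 19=-0.74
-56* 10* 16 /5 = -1792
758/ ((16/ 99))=37521/ 8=4690.12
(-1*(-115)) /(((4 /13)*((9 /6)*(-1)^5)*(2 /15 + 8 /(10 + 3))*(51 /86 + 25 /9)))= -37606725 /380914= -98.73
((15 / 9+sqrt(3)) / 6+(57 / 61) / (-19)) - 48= -52453 / 1098+sqrt(3) / 6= -47.48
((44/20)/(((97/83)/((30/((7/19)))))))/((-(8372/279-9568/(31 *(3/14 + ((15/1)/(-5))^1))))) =-1.09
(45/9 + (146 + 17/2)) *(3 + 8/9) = 11165/18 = 620.28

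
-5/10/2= -1/4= -0.25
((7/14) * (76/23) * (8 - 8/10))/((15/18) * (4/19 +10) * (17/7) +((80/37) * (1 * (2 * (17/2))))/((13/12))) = 262545192/1204915375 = 0.22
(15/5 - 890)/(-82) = 887/82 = 10.82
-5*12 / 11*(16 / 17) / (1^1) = -960 / 187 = -5.13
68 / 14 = 34 / 7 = 4.86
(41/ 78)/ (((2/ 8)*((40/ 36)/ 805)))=19803/ 13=1523.31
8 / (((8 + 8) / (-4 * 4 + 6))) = -5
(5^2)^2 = 625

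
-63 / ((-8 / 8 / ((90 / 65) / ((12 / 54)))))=5103 / 13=392.54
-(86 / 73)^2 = -7396 / 5329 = -1.39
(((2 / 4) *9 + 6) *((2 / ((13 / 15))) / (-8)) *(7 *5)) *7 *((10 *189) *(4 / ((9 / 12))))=-97240500 / 13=-7480038.46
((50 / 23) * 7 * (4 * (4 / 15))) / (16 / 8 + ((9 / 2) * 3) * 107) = 2240 / 199617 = 0.01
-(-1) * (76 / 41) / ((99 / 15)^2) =1900 / 44649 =0.04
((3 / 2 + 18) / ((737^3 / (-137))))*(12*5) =-160290 / 400315553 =-0.00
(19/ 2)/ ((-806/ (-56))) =266/ 403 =0.66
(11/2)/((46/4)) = 11/23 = 0.48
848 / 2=424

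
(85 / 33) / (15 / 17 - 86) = -1445 / 47751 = -0.03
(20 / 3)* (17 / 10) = 34 / 3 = 11.33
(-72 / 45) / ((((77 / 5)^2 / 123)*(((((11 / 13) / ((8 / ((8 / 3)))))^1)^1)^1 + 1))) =-19188 / 29645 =-0.65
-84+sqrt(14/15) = -84+sqrt(210)/15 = -83.03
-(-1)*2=2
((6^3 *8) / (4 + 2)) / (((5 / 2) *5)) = 576 / 25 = 23.04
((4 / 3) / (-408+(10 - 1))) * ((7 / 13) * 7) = -28 / 2223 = -0.01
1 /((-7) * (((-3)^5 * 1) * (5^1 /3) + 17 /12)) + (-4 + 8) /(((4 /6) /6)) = 1220448 /33901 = 36.00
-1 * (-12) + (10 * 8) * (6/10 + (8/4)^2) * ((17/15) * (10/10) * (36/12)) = 6316/5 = 1263.20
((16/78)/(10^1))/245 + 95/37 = 4538773/1767675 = 2.57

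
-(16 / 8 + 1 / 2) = -5 / 2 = -2.50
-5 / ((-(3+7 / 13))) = 65 / 46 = 1.41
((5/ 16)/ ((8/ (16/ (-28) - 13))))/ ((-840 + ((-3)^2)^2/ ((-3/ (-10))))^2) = -0.00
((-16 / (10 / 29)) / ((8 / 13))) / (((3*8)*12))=-377 / 1440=-0.26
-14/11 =-1.27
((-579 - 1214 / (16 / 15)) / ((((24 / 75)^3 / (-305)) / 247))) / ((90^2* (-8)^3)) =-951.91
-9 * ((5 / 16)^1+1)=-189 / 16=-11.81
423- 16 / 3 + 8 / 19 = 23831 / 57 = 418.09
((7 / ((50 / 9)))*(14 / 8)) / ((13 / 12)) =1323 / 650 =2.04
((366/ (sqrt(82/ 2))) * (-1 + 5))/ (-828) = -122 * sqrt(41)/ 2829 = -0.28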